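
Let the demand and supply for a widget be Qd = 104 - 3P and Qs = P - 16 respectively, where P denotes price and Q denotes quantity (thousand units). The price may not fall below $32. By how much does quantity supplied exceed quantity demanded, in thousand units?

Without the control the market clears where 104 - 3P = P - 16, i.e. P* = 30 and Q* = 14.
The floor of 32 is above the equilibrium price 30, so it binds.
At P = 32: Qd = 104 - 3·32 = 8 and Qs = 32 - 16 = 16.
Surplus = Qs - Qd = 16 - 8 = 8.

8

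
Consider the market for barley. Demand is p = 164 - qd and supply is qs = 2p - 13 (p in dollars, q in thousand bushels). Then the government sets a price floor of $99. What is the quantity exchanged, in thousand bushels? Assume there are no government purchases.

65

Rearranging demand gives qd = 164 - p. In a free market, 164 - p = 2p - 13 gives the equilibrium p* = 59, q* = 105.
Since 99 > 59, the floor is binding.
At p = 99: qd = 164 - 99 = 65 and qs = 2·99 - 13 = 185.
The quantity actually transacted is the short side, demand: 65.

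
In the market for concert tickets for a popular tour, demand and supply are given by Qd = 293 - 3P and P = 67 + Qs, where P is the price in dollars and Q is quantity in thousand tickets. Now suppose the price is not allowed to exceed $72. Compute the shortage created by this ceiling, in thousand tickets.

72

Rearranging supply gives Qs = P - 67. Setting quantity demanded equal to quantity supplied, 293 - 3P = P - 67, gives P* = 90 and Q* = 23.
Because the ceiling (72) lies below the market-clearing price, it is binding.
At P = 72: Qd = 293 - 3·72 = 77 and Qs = 72 - 67 = 5.
Shortage = Qd - Qs = 77 - 5 = 72.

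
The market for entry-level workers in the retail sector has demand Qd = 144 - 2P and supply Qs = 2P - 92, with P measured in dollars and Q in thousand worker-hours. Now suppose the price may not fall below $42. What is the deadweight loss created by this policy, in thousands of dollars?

0

In a free market, 144 - 2P = 2P - 92 gives the equilibrium P* = 59, Q* = 26.
Since 42 is below P* = 59, the floor does not bind and the free-market outcome prevails.
Since the control does not bind, no trades are prevented and deadweight loss is zero.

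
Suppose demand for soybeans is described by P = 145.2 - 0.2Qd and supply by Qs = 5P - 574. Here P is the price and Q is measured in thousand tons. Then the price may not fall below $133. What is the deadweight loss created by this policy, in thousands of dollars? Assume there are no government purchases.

Rearranging demand gives Qd = 726 - 5P. In a free market, 726 - 5P = 5P - 574 gives the equilibrium P* = 130, Q* = 76.
Since 133 > 130, the floor is binding.
At P = 133: Qd = 726 - 5·133 = 61 and Qs = 5·133 - 574 = 91.
Quantity traded falls to 61. At Q = 61 the demand price is (726 - 61)/5 = 133 and the supply price is (574 + 61)/5 = 127.
Deadweight loss = ½ · (133 - 127) · (76 - 61) = ½ · 6 · 15 = 45.

45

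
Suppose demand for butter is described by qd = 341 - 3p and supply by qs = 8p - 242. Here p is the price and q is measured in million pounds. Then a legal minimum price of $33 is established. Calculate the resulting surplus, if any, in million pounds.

In a free market, 341 - 3p = 8p - 242 gives the equilibrium p* = 53, q* = 182.
The floor of 33 is below the equilibrium price 53, so it is not binding; the market clears at p* = 53, q* = 182.
Since the control does not bind, there is no surplus.

0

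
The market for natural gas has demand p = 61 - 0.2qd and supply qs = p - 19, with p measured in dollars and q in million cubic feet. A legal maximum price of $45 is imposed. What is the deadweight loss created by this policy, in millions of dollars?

48.6

Rearranging demand gives qd = 305 - 5p. Setting quantity demanded equal to quantity supplied, 305 - 5p = p - 19, gives p* = 54 and q* = 35.
Since 45 < 54, the ceiling is binding.
At p = 45: qd = 305 - 5·45 = 80 and qs = 45 - 19 = 26.
Quantity traded falls to 26. At q = 26 the demand price is (305 - 26)/5 = 55.8 and the supply price is 19 + 26 = 45.
Deadweight loss = ½ · (55.8 - 45) · (35 - 26) = ½ · 10.8 · 9 = 48.6.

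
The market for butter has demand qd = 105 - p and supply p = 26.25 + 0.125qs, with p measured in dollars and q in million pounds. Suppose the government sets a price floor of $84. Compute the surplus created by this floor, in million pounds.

Rearranging supply gives qs = 8p - 210. Without the control the market clears where 105 - p = 8p - 210, i.e. p* = 35 and q* = 70.
Because the floor (84) lies above the market-clearing price, it is binding.
At p = 84: qd = 105 - 84 = 21 and qs = 8·84 - 210 = 462.
Surplus = qs - qd = 462 - 21 = 441.

441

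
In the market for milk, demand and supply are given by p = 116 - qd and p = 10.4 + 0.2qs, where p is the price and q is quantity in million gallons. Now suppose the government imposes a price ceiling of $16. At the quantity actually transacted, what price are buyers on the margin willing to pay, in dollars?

88

Rearranging demand gives qd = 116 - p; rearranging supply gives qs = 5p - 52. Setting quantity demanded equal to quantity supplied, 116 - p = 5p - 52, gives p* = 28 and q* = 88.
The ceiling of 16 is below the equilibrium price 28, so it binds.
At p = 16: qd = 116 - 16 = 100 and qs = 5·16 - 52 = 28.
Only 28 units reach the market. On the demand curve, the marginal buyer's willingness to pay at q = 28 is (116 - 28) = 88.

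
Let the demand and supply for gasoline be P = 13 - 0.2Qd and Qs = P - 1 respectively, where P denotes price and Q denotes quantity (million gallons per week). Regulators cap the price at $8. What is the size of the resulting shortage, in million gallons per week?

18

Rearranging demand gives Qd = 65 - 5P. Setting quantity demanded equal to quantity supplied, 65 - 5P = P - 1, gives P* = 11 and Q* = 10.
Because the ceiling (8) lies below the market-clearing price, it is binding.
At P = 8: Qd = 65 - 5·8 = 25 and Qs = 8 - 1 = 7.
Shortage = Qd - Qs = 25 - 7 = 18.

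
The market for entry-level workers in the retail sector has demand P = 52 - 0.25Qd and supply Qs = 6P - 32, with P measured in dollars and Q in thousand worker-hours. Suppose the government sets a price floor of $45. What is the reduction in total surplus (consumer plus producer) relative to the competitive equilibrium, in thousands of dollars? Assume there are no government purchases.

Rearranging demand gives Qd = 208 - 4P. In a free market, 208 - 4P = 6P - 32 gives the equilibrium P* = 24, Q* = 112.
Since 45 > 24, the floor is binding.
At P = 45: Qd = 208 - 4·45 = 28 and Qs = 6·45 - 32 = 238.
Quantity traded falls to 28. At Q = 28 the demand price is (208 - 28)/4 = 45 and the supply price is (32 + 28)/6 = 10.
Deadweight loss = ½ · (45 - 10) · (112 - 28) = ½ · 35 · 84 = 1470.

1470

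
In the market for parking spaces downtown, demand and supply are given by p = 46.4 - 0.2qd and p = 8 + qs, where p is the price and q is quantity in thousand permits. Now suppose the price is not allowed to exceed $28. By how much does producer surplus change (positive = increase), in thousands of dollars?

Rearranging demand gives qd = 232 - 5p; rearranging supply gives qs = p - 8. Equilibrium: 232 - 5p = p - 8, so 240 = 6p and p* = 40, q* = 32.
Because the ceiling (28) lies below the market-clearing price, it is binding.
At p = 28: qd = 232 - 5·28 = 92 and qs = 28 - 8 = 20.
Producer surplus without the control is ½ · (40 - 8) · 32 = 512.
With the ceiling, producers sell 20 units at 28, so PS = ½ · (28 - 8) · 20 = 200.
Change in producer surplus = 200 - 512 = -312.

-312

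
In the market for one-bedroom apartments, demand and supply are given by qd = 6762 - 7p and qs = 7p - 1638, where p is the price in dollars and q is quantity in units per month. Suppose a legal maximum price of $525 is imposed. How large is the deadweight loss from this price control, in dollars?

In a free market, 6762 - 7p = 7p - 1638 gives the equilibrium p* = 600, q* = 2562.
Since 525 < 600, the ceiling is binding.
At p = 525: qd = 6762 - 7·525 = 3087 and qs = 7·525 - 1638 = 2037.
Quantity traded falls to 2037. At q = 2037 the demand price is (6762 - 2037)/7 = 675 and the supply price is (1638 + 2037)/7 = 525.
Deadweight loss = ½ · (675 - 525) · (2562 - 2037) = ½ · 150 · 525 = 39375.

39375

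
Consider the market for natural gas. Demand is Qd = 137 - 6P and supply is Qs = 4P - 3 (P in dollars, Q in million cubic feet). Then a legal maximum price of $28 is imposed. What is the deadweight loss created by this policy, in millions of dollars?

0

Equilibrium: 137 - 6P = 4P - 3, so 140 = 10P and P* = 14, Q* = 53.
The ceiling of 28 is above the equilibrium price 14, so it is not binding; the market clears at P* = 14, Q* = 53.
Since the control does not bind, no trades are prevented and deadweight loss is zero.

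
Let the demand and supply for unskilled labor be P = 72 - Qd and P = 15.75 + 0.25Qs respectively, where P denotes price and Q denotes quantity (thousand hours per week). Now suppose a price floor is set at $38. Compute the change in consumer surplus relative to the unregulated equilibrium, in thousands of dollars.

Rearranging demand gives Qd = 72 - P; rearranging supply gives Qs = 4P - 63. Setting quantity demanded equal to quantity supplied, 72 - P = 4P - 63, gives P* = 27 and Q* = 45.
Since 38 > 27, the floor is binding.
At P = 38: Qd = 72 - 38 = 34 and Qs = 4·38 - 63 = 89.
Consumer surplus without the control is ½ · (72 - 27) · 45 = 1012.5.
With the floor, consumers buy 34 units at 38, so CS = ½ · (72 - 38) · 34 = 578.
Change in consumer surplus = 578 - 1012.5 = -434.5.

-434.5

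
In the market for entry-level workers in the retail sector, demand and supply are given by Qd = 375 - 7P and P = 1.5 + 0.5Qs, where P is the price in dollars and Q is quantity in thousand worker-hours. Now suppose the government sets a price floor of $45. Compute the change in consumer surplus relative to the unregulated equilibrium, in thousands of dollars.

-211.5

Rearranging supply gives Qs = 2P - 3. Setting quantity demanded equal to quantity supplied, 375 - 7P = 2P - 3, gives P* = 42 and Q* = 81.
Since 45 > 42, the floor is binding.
At P = 45: Qd = 375 - 7·45 = 60 and Qs = 2·45 - 3 = 87.
Consumer surplus without the control is ½ · (375/7 - 42) · 81 = 6561/14.
With the floor, consumers buy 60 units at 45, so CS = ½ · (375/7 - 45) · 60 = 1800/7.
Change in consumer surplus = 1800/7 - 6561/14 = -211.5.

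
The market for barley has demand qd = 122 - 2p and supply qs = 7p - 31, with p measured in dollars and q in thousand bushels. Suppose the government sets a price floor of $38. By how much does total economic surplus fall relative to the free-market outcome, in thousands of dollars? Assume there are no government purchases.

567

In a free market, 122 - 2p = 7p - 31 gives the equilibrium p* = 17, q* = 88.
Because the floor (38) lies above the market-clearing price, it is binding.
At p = 38: qd = 122 - 2·38 = 46 and qs = 7·38 - 31 = 235.
Quantity traded falls to 46. At q = 46 the demand price is (122 - 46)/2 = 38 and the supply price is (31 + 46)/7 = 11.
Deadweight loss = ½ · (38 - 11) · (88 - 46) = ½ · 27 · 42 = 567.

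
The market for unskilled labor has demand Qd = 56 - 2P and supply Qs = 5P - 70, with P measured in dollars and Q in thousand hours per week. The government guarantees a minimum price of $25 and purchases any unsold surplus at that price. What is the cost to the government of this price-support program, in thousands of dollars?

Setting quantity demanded equal to quantity supplied, 56 - 2P = 5P - 70, gives P* = 18 and Q* = 20.
Because the floor (25) lies above the market-clearing price, it is binding.
At P = 25: Qd = 56 - 2·25 = 6 and Qs = 5·25 - 70 = 55.
Surplus = Qs - Qd = 49.
Government expenditure = surplus × support price = 49 × 25 = 1225.

1225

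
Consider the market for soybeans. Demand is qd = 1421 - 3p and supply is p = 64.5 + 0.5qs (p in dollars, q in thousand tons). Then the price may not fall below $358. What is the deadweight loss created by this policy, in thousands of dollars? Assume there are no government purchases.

Rearranging supply gives qs = 2p - 129. In a free market, 1421 - 3p = 2p - 129 gives the equilibrium p* = 310, q* = 491.
Since 358 > 310, the floor is binding.
At p = 358: qd = 1421 - 3·358 = 347 and qs = 2·358 - 129 = 587.
Quantity traded falls to 347. At q = 347 the demand price is (1421 - 347)/3 = 358 and the supply price is (129 + 347)/2 = 238.
Deadweight loss = ½ · (358 - 238) · (491 - 347) = ½ · 120 · 144 = 8640.

8640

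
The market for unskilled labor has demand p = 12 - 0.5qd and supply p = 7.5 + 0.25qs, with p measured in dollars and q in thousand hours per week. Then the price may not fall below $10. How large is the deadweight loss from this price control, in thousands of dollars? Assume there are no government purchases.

Rearranging demand gives qd = 24 - 2p; rearranging supply gives qs = 4p - 30. Setting quantity demanded equal to quantity supplied, 24 - 2p = 4p - 30, gives p* = 9 and q* = 6.
The floor of 10 is above the equilibrium price 9, so it binds.
At p = 10: qd = 24 - 2·10 = 4 and qs = 4·10 - 30 = 10.
Quantity traded falls to 4. At q = 4 the demand price is (24 - 4)/2 = 10 and the supply price is (30 + 4)/4 = 8.5.
Deadweight loss = ½ · (10 - 8.5) · (6 - 4) = ½ · 1.5 · 2 = 1.5.

1.5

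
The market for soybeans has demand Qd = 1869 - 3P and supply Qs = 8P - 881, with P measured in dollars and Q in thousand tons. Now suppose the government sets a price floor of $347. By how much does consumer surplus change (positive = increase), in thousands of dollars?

-94429.5

Setting quantity demanded equal to quantity supplied, 1869 - 3P = 8P - 881, gives P* = 250 and Q* = 1119.
Since 347 > 250, the floor is binding.
At P = 347: Qd = 1869 - 3·347 = 828 and Qs = 8·347 - 881 = 1895.
Consumer surplus without the control is ½ · (623 - 250) · 1119 = 208693.5.
With the floor, consumers buy 828 units at 347, so CS = ½ · (623 - 347) · 828 = 114264.
Change in consumer surplus = 114264 - 208693.5 = -94429.5.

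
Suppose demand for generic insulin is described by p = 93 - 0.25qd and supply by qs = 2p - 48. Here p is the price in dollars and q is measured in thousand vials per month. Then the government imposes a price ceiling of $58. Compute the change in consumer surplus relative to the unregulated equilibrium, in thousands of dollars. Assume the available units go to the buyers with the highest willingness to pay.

744

Rearranging demand gives qd = 372 - 4p. In a free market, 372 - 4p = 2p - 48 gives the equilibrium p* = 70, q* = 92.
Because the ceiling (58) lies below the market-clearing price, it is binding.
At p = 58: qd = 372 - 4·58 = 140 and qs = 2·58 - 48 = 68.
Consumer surplus without the control is ½ · (93 - 70) · 92 = 1058.
With the ceiling, 68 units are sold at 58 (assume they go to the highest-value buyers). The demand price at q = 68 is 76, so CS = ½ · [(93 - 58) + (76 - 58)] · 68 = 1802.
Change in consumer surplus = 1802 - 1058 = 744.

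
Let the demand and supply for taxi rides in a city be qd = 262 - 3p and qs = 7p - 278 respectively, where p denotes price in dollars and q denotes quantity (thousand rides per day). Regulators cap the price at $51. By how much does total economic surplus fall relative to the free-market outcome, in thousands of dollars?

105

In a free market, 262 - 3p = 7p - 278 gives the equilibrium p* = 54, q* = 100.
The ceiling of 51 is below the equilibrium price 54, so it binds.
At p = 51: qd = 262 - 3·51 = 109 and qs = 7·51 - 278 = 79.
Quantity traded falls to 79. At q = 79 the demand price is (262 - 79)/3 = 61 and the supply price is (278 + 79)/7 = 51.
Deadweight loss = ½ · (61 - 51) · (100 - 79) = ½ · 10 · 21 = 105.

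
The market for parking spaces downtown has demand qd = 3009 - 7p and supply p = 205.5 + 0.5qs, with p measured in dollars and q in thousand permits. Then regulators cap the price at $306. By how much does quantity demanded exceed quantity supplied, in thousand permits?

Rearranging supply gives qs = 2p - 411. Without the control the market clears where 3009 - 7p = 2p - 411, i.e. p* = 380 and q* = 349.
Because the ceiling (306) lies below the market-clearing price, it is binding.
At p = 306: qd = 3009 - 7·306 = 867 and qs = 2·306 - 411 = 201.
Shortage = qd - qs = 867 - 201 = 666.

666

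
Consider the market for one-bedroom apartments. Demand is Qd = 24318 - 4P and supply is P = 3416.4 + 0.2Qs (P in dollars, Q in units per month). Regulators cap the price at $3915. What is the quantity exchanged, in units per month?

Rearranging supply gives Qs = 5P - 17082. In a free market, 24318 - 4P = 5P - 17082 gives the equilibrium P* = 4600, Q* = 5918.
Because the ceiling (3915) lies below the market-clearing price, it is binding.
At P = 3915: Qd = 24318 - 4·3915 = 8658 and Qs = 5·3915 - 17082 = 2493.
The quantity actually transacted is the short side, supply: 2493.

2493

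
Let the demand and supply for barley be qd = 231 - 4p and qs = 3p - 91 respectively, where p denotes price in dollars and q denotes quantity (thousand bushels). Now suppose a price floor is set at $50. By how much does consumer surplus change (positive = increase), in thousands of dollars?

-156

Without the control the market clears where 231 - 4p = 3p - 91, i.e. p* = 46 and q* = 47.
The floor of 50 is above the equilibrium price 46, so it binds.
At p = 50: qd = 231 - 4·50 = 31 and qs = 3·50 - 91 = 59.
Consumer surplus without the control is ½ · (57.75 - 46) · 47 = 276.125.
With the floor, consumers buy 31 units at 50, so CS = ½ · (57.75 - 50) · 31 = 120.125.
Change in consumer surplus = 120.125 - 276.125 = -156.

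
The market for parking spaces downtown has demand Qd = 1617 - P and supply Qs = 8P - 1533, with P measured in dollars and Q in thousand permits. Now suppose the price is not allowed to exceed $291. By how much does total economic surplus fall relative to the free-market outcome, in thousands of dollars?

125316

In a free market, 1617 - P = 8P - 1533 gives the equilibrium P* = 350, Q* = 1267.
Since 291 < 350, the ceiling is binding.
At P = 291: Qd = 1617 - 291 = 1326 and Qs = 8·291 - 1533 = 795.
Quantity traded falls to 795. At Q = 795 the demand price is 1617 - 795 = 822 and the supply price is (1533 + 795)/8 = 291.
Deadweight loss = ½ · (822 - 291) · (1267 - 795) = ½ · 531 · 472 = 125316.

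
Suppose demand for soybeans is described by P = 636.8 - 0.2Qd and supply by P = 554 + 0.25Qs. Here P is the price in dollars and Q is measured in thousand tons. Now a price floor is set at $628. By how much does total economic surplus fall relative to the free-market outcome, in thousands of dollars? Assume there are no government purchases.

Rearranging demand gives Qd = 3184 - 5P; rearranging supply gives Qs = 4P - 2216. Without the control the market clears where 3184 - 5P = 4P - 2216, i.e. P* = 600 and Q* = 184.
The floor of 628 is above the equilibrium price 600, so it binds.
At P = 628: Qd = 3184 - 5·628 = 44 and Qs = 4·628 - 2216 = 296.
Quantity traded falls to 44. At Q = 44 the demand price is (3184 - 44)/5 = 628 and the supply price is (2216 + 44)/4 = 565.
Deadweight loss = ½ · (628 - 565) · (184 - 44) = ½ · 63 · 140 = 4410.

4410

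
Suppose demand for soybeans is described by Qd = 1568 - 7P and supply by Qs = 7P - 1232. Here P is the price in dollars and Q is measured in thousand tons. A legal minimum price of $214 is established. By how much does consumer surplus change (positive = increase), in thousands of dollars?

-1666

Equilibrium: 1568 - 7P = 7P - 1232, so 2800 = 14P and P* = 200, Q* = 168.
The floor of 214 is above the equilibrium price 200, so it binds.
At P = 214: Qd = 1568 - 7·214 = 70 and Qs = 7·214 - 1232 = 266.
Consumer surplus without the control is ½ · (224 - 200) · 168 = 2016.
With the floor, consumers buy 70 units at 214, so CS = ½ · (224 - 214) · 70 = 350.
Change in consumer surplus = 350 - 2016 = -1666.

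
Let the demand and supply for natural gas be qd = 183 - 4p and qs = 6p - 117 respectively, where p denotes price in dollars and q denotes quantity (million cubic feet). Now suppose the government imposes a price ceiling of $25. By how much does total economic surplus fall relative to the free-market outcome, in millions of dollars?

187.5

Equilibrium: 183 - 4p = 6p - 117, so 300 = 10p and p* = 30, q* = 63.
The ceiling of 25 is below the equilibrium price 30, so it binds.
At p = 25: qd = 183 - 4·25 = 83 and qs = 6·25 - 117 = 33.
Quantity traded falls to 33. At q = 33 the demand price is (183 - 33)/4 = 37.5 and the supply price is (117 + 33)/6 = 25.
Deadweight loss = ½ · (37.5 - 25) · (63 - 33) = ½ · 12.5 · 30 = 187.5.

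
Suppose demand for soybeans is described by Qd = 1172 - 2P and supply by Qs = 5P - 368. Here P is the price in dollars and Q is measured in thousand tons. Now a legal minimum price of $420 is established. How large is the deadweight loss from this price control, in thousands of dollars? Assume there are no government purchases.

Setting quantity demanded equal to quantity supplied, 1172 - 2P = 5P - 368, gives P* = 220 and Q* = 732.
The floor of 420 is above the equilibrium price 220, so it binds.
At P = 420: Qd = 1172 - 2·420 = 332 and Qs = 5·420 - 368 = 1732.
Quantity traded falls to 332. At Q = 332 the demand price is (1172 - 332)/2 = 420 and the supply price is (368 + 332)/5 = 140.
Deadweight loss = ½ · (420 - 140) · (732 - 332) = ½ · 280 · 400 = 56000.

56000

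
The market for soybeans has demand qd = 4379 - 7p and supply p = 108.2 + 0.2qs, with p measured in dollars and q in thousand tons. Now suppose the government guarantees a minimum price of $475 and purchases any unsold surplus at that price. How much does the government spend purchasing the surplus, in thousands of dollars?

370500

Rearranging supply gives qs = 5p - 541. Setting quantity demanded equal to quantity supplied, 4379 - 7p = 5p - 541, gives p* = 410 and q* = 1509.
The floor of 475 is above the equilibrium price 410, so it binds.
At p = 475: qd = 4379 - 7·475 = 1054 and qs = 5·475 - 541 = 1834.
Surplus = qs - qd = 780.
Government expenditure = surplus × support price = 780 × 475 = 370500.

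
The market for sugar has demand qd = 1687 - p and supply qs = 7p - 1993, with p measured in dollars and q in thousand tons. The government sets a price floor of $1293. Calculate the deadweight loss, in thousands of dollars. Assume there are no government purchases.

Without the control the market clears where 1687 - p = 7p - 1993, i.e. p* = 460 and q* = 1227.
Because the floor (1293) lies above the market-clearing price, it is binding.
At p = 1293: qd = 1687 - 1293 = 394 and qs = 7·1293 - 1993 = 7058.
Quantity traded falls to 394. At q = 394 the demand price is 1687 - 394 = 1293 and the supply price is (1993 + 394)/7 = 341.
Deadweight loss = ½ · (1293 - 341) · (1227 - 394) = ½ · 952 · 833 = 396508.

396508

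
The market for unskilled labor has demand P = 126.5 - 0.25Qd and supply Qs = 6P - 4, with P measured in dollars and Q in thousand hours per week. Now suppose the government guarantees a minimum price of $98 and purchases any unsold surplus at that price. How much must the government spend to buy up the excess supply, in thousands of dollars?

46060

Rearranging demand gives Qd = 506 - 4P. Equilibrium: 506 - 4P = 6P - 4, so 510 = 10P and P* = 51, Q* = 302.
The floor of 98 is above the equilibrium price 51, so it binds.
At P = 98: Qd = 506 - 4·98 = 114 and Qs = 6·98 - 4 = 584.
Surplus = Qs - Qd = 470.
Government expenditure = surplus × support price = 470 × 98 = 46060.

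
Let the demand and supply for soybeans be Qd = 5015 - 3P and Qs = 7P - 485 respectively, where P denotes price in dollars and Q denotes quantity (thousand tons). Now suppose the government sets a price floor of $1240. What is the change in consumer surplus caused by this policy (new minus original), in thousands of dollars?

-1607700

Setting quantity demanded equal to quantity supplied, 5015 - 3P = 7P - 485, gives P* = 550 and Q* = 3365.
The floor of 1240 is above the equilibrium price 550, so it binds.
At P = 1240: Qd = 5015 - 3·1240 = 1295 and Qs = 7·1240 - 485 = 8195.
Consumer surplus without the control is ½ · (5015/3 - 550) · 3365 = 11323225/6.
With the floor, consumers buy 1295 units at 1240, so CS = ½ · (5015/3 - 1240) · 1295 = 1677025/6.
Change in consumer surplus = 1677025/6 - 11323225/6 = -1607700.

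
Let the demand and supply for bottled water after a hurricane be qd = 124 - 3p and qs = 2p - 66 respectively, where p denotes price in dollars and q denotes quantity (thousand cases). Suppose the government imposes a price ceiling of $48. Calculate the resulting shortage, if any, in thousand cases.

0

Setting quantity demanded equal to quantity supplied, 124 - 3p = 2p - 66, gives p* = 38 and q* = 10.
Since 48 is above p* = 38, the ceiling does not bind and the free-market outcome prevails.
Since the control does not bind, there is no shortage.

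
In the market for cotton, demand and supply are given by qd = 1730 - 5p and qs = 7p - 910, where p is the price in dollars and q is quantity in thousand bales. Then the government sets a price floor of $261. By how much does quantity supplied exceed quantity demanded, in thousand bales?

In a free market, 1730 - 5p = 7p - 910 gives the equilibrium p* = 220, q* = 630.
Since 261 > 220, the floor is binding.
At p = 261: qd = 1730 - 5·261 = 425 and qs = 7·261 - 910 = 917.
Surplus = qs - qd = 917 - 425 = 492.

492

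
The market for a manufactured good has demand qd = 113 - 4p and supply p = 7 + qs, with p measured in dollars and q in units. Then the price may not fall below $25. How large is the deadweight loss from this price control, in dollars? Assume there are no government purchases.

Rearranging supply gives qs = p - 7. Setting quantity demanded equal to quantity supplied, 113 - 4p = p - 7, gives p* = 24 and q* = 17.
Since 25 > 24, the floor is binding.
At p = 25: qd = 113 - 4·25 = 13 and qs = 25 - 7 = 18.
Quantity traded falls to 13. At q = 13 the demand price is (113 - 13)/4 = 25 and the supply price is 7 + 13 = 20.
Deadweight loss = ½ · (25 - 20) · (17 - 13) = ½ · 5 · 4 = 10.

10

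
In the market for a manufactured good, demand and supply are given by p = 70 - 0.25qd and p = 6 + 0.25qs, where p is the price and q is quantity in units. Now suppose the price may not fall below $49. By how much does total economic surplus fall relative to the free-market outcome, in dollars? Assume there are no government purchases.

484

Rearranging demand gives qd = 280 - 4p; rearranging supply gives qs = 4p - 24. Equilibrium: 280 - 4p = 4p - 24, so 304 = 8p and p* = 38, q* = 128.
The floor of 49 is above the equilibrium price 38, so it binds.
At p = 49: qd = 280 - 4·49 = 84 and qs = 4·49 - 24 = 172.
Quantity traded falls to 84. At q = 84 the demand price is (280 - 84)/4 = 49 and the supply price is (24 + 84)/4 = 27.
Deadweight loss = ½ · (49 - 27) · (128 - 84) = ½ · 22 · 44 = 484.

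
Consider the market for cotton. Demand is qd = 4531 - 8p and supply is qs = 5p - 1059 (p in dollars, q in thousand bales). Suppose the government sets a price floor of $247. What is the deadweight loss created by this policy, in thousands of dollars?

In a free market, 4531 - 8p = 5p - 1059 gives the equilibrium p* = 430, q* = 1091.
The floor of 247 is below the equilibrium price 430, so it is not binding; the market clears at p* = 430, q* = 1091.
Since the control does not bind, no trades are prevented and deadweight loss is zero.

0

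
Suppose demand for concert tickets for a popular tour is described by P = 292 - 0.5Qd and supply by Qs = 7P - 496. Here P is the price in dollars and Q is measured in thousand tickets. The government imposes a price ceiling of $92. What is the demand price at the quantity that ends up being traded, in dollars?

Rearranging demand gives Qd = 584 - 2P. Equilibrium: 584 - 2P = 7P - 496, so 1080 = 9P and P* = 120, Q* = 344.
Since 92 < 120, the ceiling is binding.
At P = 92: Qd = 584 - 2·92 = 400 and Qs = 7·92 - 496 = 148.
Only 148 units reach the market. On the demand curve, the marginal buyer's willingness to pay at Q = 148 is (584 - 148)/2 = 218.

218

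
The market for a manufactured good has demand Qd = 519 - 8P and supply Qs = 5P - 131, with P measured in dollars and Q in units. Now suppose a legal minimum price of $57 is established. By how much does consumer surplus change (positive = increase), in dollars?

-637

In a free market, 519 - 8P = 5P - 131 gives the equilibrium P* = 50, Q* = 119.
The floor of 57 is above the equilibrium price 50, so it binds.
At P = 57: Qd = 519 - 8·57 = 63 and Qs = 5·57 - 131 = 154.
Consumer surplus without the control is ½ · (64.875 - 50) · 119 = 885.0625.
With the floor, consumers buy 63 units at 57, so CS = ½ · (64.875 - 57) · 63 = 248.0625.
Change in consumer surplus = 248.0625 - 885.0625 = -637.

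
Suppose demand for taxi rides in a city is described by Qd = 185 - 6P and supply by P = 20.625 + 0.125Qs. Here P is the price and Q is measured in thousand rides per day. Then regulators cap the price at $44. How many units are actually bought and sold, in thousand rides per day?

Rearranging supply gives Qs = 8P - 165. Without the control the market clears where 185 - 6P = 8P - 165, i.e. P* = 25 and Q* = 35.
The ceiling of 44 is above the equilibrium price 25, so it is not binding; the market clears at P* = 25, Q* = 35.

35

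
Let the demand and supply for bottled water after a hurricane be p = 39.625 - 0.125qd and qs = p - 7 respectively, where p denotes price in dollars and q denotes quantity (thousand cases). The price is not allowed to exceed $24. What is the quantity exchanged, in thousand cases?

Rearranging demand gives qd = 317 - 8p. Setting quantity demanded equal to quantity supplied, 317 - 8p = p - 7, gives p* = 36 and q* = 29.
The ceiling of 24 is below the equilibrium price 36, so it binds.
At p = 24: qd = 317 - 8·24 = 125 and qs = 24 - 7 = 17.
The quantity actually transacted is the short side, supply: 17.

17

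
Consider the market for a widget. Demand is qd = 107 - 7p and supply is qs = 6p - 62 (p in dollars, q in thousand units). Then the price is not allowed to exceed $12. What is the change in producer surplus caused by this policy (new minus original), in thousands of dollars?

Without the control the market clears where 107 - 7p = 6p - 62, i.e. p* = 13 and q* = 16.
Since 12 < 13, the ceiling is binding.
At p = 12: qd = 107 - 7·12 = 23 and qs = 6·12 - 62 = 10.
Producer surplus without the control is ½ · (13 - 31/3) · 16 = 64/3.
With the ceiling, producers sell 10 units at 12, so PS = ½ · (12 - 31/3) · 10 = 25/3.
Change in producer surplus = 25/3 - 64/3 = -13.

-13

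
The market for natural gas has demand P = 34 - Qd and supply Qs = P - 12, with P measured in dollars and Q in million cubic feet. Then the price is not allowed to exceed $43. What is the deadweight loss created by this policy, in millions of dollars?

0

Rearranging demand gives Qd = 34 - P. In a free market, 34 - P = P - 12 gives the equilibrium P* = 23, Q* = 11.
Since 43 is above P* = 23, the ceiling does not bind and the free-market outcome prevails.
Since the control does not bind, no trades are prevented and deadweight loss is zero.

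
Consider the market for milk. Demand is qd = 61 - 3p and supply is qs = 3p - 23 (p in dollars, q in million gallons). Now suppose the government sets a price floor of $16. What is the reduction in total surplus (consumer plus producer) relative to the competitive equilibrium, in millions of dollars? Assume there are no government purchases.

12

Without the control the market clears where 61 - 3p = 3p - 23, i.e. p* = 14 and q* = 19.
Since 16 > 14, the floor is binding.
At p = 16: qd = 61 - 3·16 = 13 and qs = 3·16 - 23 = 25.
Quantity traded falls to 13. At q = 13 the demand price is (61 - 13)/3 = 16 and the supply price is (23 + 13)/3 = 12.
Deadweight loss = ½ · (16 - 12) · (19 - 13) = ½ · 4 · 6 = 12.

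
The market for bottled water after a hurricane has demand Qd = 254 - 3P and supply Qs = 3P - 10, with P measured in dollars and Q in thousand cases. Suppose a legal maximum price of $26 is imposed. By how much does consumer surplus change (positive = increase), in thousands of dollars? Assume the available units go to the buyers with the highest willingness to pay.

In a free market, 254 - 3P = 3P - 10 gives the equilibrium P* = 44, Q* = 122.
The ceiling of 26 is below the equilibrium price 44, so it binds.
At P = 26: Qd = 254 - 3·26 = 176 and Qs = 3·26 - 10 = 68.
Consumer surplus without the control is ½ · (254/3 - 44) · 122 = 7442/3.
With the ceiling, 68 units are sold at 26 (assume they go to the highest-value buyers). The demand price at Q = 68 is 62, so CS = ½ · [(254/3 - 26) + (62 - 26)] · 68 = 9656/3.
Change in consumer surplus = 9656/3 - 7442/3 = 738.

738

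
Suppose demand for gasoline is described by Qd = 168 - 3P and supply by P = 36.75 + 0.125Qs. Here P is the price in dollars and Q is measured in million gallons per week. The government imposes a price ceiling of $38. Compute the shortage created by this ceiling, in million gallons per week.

44

Rearranging supply gives Qs = 8P - 294. Without the control the market clears where 168 - 3P = 8P - 294, i.e. P* = 42 and Q* = 42.
The ceiling of 38 is below the equilibrium price 42, so it binds.
At P = 38: Qd = 168 - 3·38 = 54 and Qs = 8·38 - 294 = 10.
Shortage = Qd - Qs = 54 - 10 = 44.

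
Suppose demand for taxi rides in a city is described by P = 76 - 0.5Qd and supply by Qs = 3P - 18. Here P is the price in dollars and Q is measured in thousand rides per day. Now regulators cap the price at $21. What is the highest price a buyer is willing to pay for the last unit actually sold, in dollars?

53.5

Rearranging demand gives Qd = 152 - 2P. Without the control the market clears where 152 - 2P = 3P - 18, i.e. P* = 34 and Q* = 84.
Because the ceiling (21) lies below the market-clearing price, it is binding.
At P = 21: Qd = 152 - 2·21 = 110 and Qs = 3·21 - 18 = 45.
Only 45 units reach the market. On the demand curve, the marginal buyer's willingness to pay at Q = 45 is (152 - 45)/2 = 53.5.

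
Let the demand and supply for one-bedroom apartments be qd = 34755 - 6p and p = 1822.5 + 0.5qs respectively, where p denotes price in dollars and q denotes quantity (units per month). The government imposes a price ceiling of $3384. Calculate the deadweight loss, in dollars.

Rearranging supply gives qs = 2p - 3645. Equilibrium: 34755 - 6p = 2p - 3645, so 38400 = 8p and p* = 4800, q* = 5955.
The ceiling of 3384 is below the equilibrium price 4800, so it binds.
At p = 3384: qd = 34755 - 6·3384 = 14451 and qs = 2·3384 - 3645 = 3123.
Quantity traded falls to 3123. At q = 3123 the demand price is (34755 - 3123)/6 = 5272 and the supply price is (3645 + 3123)/2 = 3384.
Deadweight loss = ½ · (5272 - 3384) · (5955 - 3123) = ½ · 1888 · 2832 = 2673408.

2673408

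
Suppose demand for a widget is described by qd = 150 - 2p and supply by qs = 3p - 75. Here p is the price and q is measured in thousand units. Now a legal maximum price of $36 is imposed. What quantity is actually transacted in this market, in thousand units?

33

Setting quantity demanded equal to quantity supplied, 150 - 2p = 3p - 75, gives p* = 45 and q* = 60.
Since 36 < 45, the ceiling is binding.
At p = 36: qd = 150 - 2·36 = 78 and qs = 3·36 - 75 = 33.
The quantity actually transacted is the short side, supply: 33.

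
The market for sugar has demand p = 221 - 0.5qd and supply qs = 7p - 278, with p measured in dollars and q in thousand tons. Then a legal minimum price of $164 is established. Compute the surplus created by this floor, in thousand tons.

756

Rearranging demand gives qd = 442 - 2p. Setting quantity demanded equal to quantity supplied, 442 - 2p = 7p - 278, gives p* = 80 and q* = 282.
The floor of 164 is above the equilibrium price 80, so it binds.
At p = 164: qd = 442 - 2·164 = 114 and qs = 7·164 - 278 = 870.
Surplus = qs - qd = 870 - 114 = 756.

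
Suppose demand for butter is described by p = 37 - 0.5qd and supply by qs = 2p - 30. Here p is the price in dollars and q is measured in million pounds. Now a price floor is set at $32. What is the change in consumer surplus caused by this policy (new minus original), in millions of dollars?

-96

Rearranging demand gives qd = 74 - 2p. In a free market, 74 - 2p = 2p - 30 gives the equilibrium p* = 26, q* = 22.
Since 32 > 26, the floor is binding.
At p = 32: qd = 74 - 2·32 = 10 and qs = 2·32 - 30 = 34.
Consumer surplus without the control is ½ · (37 - 26) · 22 = 121.
With the floor, consumers buy 10 units at 32, so CS = ½ · (37 - 32) · 10 = 25.
Change in consumer surplus = 25 - 121 = -96.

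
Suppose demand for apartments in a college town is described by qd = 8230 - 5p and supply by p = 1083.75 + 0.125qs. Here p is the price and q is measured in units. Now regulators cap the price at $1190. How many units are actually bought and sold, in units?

Rearranging supply gives qs = 8p - 8670. Setting quantity demanded equal to quantity supplied, 8230 - 5p = 8p - 8670, gives p* = 1300 and q* = 1730.
Since 1190 < 1300, the ceiling is binding.
At p = 1190: qd = 8230 - 5·1190 = 2280 and qs = 8·1190 - 8670 = 850.
The quantity actually transacted is the short side, supply: 850.

850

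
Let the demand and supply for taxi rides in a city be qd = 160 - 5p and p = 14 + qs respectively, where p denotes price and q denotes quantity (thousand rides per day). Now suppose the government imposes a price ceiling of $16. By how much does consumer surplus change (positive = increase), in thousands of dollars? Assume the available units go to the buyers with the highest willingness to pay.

9.1

Rearranging supply gives qs = p - 14. In a free market, 160 - 5p = p - 14 gives the equilibrium p* = 29, q* = 15.
The ceiling of 16 is below the equilibrium price 29, so it binds.
At p = 16: qd = 160 - 5·16 = 80 and qs = 16 - 14 = 2.
Consumer surplus without the control is ½ · (32 - 29) · 15 = 22.5.
With the ceiling, 2 units are sold at 16 (assume they go to the highest-value buyers). The demand price at q = 2 is 31.6, so CS = ½ · [(32 - 16) + (31.6 - 16)] · 2 = 31.6.
Change in consumer surplus = 31.6 - 22.5 = 9.1.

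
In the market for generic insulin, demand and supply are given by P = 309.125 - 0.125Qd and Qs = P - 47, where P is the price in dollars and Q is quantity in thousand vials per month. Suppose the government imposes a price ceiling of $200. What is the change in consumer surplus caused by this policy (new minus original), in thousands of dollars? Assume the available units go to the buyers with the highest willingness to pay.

Rearranging demand gives Qd = 2473 - 8P. Without the control the market clears where 2473 - 8P = P - 47, i.e. P* = 280 and Q* = 233.
Because the ceiling (200) lies below the market-clearing price, it is binding.
At P = 200: Qd = 2473 - 8·200 = 873 and Qs = 200 - 47 = 153.
Consumer surplus without the control is ½ · (309.125 - 280) · 233 = 3393.0625.
With the ceiling, 153 units are sold at 200 (assume they go to the highest-value buyers). The demand price at Q = 153 is 290, so CS = ½ · [(309.125 - 200) + (290 - 200)] · 153 = 15233.0625.
Change in consumer surplus = 15233.0625 - 3393.0625 = 11840.

11840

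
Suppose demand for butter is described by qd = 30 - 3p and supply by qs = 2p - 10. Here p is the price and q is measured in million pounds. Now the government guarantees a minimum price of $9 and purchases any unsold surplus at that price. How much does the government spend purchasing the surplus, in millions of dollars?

45

Setting quantity demanded equal to quantity supplied, 30 - 3p = 2p - 10, gives p* = 8 and q* = 6.
The floor of 9 is above the equilibrium price 8, so it binds.
At p = 9: qd = 30 - 3·9 = 3 and qs = 2·9 - 10 = 8.
Surplus = qs - qd = 5.
Government expenditure = surplus × support price = 5 × 9 = 45.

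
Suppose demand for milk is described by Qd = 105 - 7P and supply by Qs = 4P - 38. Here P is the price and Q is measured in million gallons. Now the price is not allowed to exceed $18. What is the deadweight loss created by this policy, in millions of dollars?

0

Setting quantity demanded equal to quantity supplied, 105 - 7P = 4P - 38, gives P* = 13 and Q* = 14.
The ceiling of 18 is above the equilibrium price 13, so it is not binding; the market clears at P* = 13, Q* = 14.
Since the control does not bind, no trades are prevented and deadweight loss is zero.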